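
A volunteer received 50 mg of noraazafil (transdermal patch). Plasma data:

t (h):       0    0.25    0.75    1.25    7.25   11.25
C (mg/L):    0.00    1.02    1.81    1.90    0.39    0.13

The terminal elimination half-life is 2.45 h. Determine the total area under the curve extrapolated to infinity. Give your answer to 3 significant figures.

AUC = 10.1 mg/L·h

Trapezoidal AUC_0→11.25:
  [0→0.25]: (0.00+1.02)/2 × 0.25 = 0.1275
  [0.25→0.75]: (1.02+1.81)/2 × 0.5 = 0.7075
  [0.75→1.25]: (1.81+1.90)/2 × 0.5 = 0.9275
  [1.25→7.25]: (1.90+0.39)/2 × 6 = 6.87
  [7.25→11.25]: (0.39+0.13)/2 × 4 = 1.04
  Sum = 9.6725 mg/L·h
k_e = ln2 / t½ = 0.693147 / 2.45 = 0.2829 h^-1
Extrapolated tail: C_last / k_e = 0.13 / 0.2829 = 0.460
AUC_0→∞ = 9.6725 + 0.460 = 10.1325 mg/L·h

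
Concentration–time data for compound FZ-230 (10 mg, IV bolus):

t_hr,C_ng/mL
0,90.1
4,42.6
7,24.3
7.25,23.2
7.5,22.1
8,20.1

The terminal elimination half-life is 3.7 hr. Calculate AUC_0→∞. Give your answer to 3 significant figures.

AUC = 495 ng/mL·hr

Trapezoidal AUC_0→8:
  [0→4]: (90.1+42.6)/2 × 4 = 265.4
  [4→7]: (42.6+24.3)/2 × 3 = 100.35
  [7→7.25]: (24.3+23.2)/2 × 0.25 = 5.9375
  [7.25→7.5]: (23.2+22.1)/2 × 0.25 = 5.6625
  [7.5→8]: (22.1+20.1)/2 × 0.5 = 10.55
  Sum = 387.9 ng/mL·hr
k_e = ln2 / t½ = 0.693147 / 3.7 = 0.1873 hr^-1
Extrapolated tail: C_last / k_e = 20.1 / 0.1873 = 107.314
AUC_0→∞ = 387.9 + 107.314 = 495.214 ng/mL·hr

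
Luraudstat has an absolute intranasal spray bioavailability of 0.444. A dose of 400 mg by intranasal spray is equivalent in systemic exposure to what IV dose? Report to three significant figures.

Systemic exposure from an extravascular dose = F × D_ev, so the equivalent IV dose is F × D_ev.
D_iv = F × D_ev = 0.444 × 400 = 177.6 mg

D_iv = 178 mg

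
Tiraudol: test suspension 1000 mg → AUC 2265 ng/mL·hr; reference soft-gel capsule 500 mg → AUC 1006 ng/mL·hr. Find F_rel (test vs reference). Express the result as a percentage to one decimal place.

F_rel = 112.6%

F_rel = (AUC_test/D_test) / (AUC_ref/D_ref)
      = (2265/1000) / (1006/500)
      = 2.265 / 2.012 = 1.1257 = 112.57%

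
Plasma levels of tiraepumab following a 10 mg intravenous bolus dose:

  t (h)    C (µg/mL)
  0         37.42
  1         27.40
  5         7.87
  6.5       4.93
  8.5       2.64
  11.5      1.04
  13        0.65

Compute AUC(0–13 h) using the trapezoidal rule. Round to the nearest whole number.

AUC = 127 µg/mL·h

Trapezoidal AUC_0→13:
  [0→1]: (37.42+27.40)/2 × 1 = 32.41
  [1→5]: (27.40+7.87)/2 × 4 = 70.54
  [5→6.5]: (7.87+4.93)/2 × 1.5 = 9.6
  [6.5→8.5]: (4.93+2.64)/2 × 2 = 7.57
  [8.5→11.5]: (2.64+1.04)/2 × 3 = 5.52
  [11.5→13]: (1.04+0.65)/2 × 1.5 = 1.2675
  Sum = 126.9075 µg/mL·h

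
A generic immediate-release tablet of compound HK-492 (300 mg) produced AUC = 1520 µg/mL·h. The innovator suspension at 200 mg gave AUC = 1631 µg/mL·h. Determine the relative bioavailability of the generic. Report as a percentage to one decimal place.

F_rel = 62.1%

F_rel = (AUC_test/D_test) / (AUC_ref/D_ref)
      = (1520/300) / (1631/200)
      = 5.06667 / 8.155 = 0.6213 = 62.13%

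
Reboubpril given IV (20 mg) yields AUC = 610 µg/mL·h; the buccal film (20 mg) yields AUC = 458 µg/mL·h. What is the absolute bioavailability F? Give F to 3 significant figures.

F = (AUC_ev / D_ev) / (AUC_iv / D_iv)
  = (458/20) / (610/20)
  = 22.9 / 30.5 = 0.7508

F = 0.751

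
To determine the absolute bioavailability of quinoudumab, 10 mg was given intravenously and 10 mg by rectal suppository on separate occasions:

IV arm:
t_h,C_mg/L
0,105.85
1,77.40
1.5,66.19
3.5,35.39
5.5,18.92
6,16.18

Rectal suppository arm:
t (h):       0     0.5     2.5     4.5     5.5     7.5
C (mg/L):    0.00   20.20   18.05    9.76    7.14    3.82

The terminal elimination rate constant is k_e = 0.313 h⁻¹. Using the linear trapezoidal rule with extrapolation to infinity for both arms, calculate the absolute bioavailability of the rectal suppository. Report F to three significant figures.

Trapezoidal AUC_0→6 (IV):
  [0→1]: (105.85+77.40)/2 × 1 = 91.625
  [1→1.5]: (77.40+66.19)/2 × 0.5 = 35.8975
  [1.5→3.5]: (66.19+35.39)/2 × 2 = 101.58
  [3.5→5.5]: (35.39+18.92)/2 × 2 = 54.31
  [5.5→6]: (18.92+16.18)/2 × 0.5 = 8.775
  Sum = 292.1875 mg/L·h
IV tail: 16.18/0.313 = 51.693; AUC_iv,0→∞ = 292.1875 + 51.693 = 343.8805 mg/L·h
Trapezoidal AUC_0→7.5 (rectal suppository):
  [0→0.5]: (0.00+20.20)/2 × 0.5 = 5.05
  [0.5→2.5]: (20.20+18.05)/2 × 2 = 38.25
  [2.5→4.5]: (18.05+9.76)/2 × 2 = 27.81
  [4.5→5.5]: (9.76+7.14)/2 × 1 = 8.45
  [5.5→7.5]: (7.14+3.82)/2 × 2 = 10.96
  Sum = 90.52 mg/L·h
rectal suppository tail: 3.82/0.313 = 12.204; AUC_ev,0→∞ = 90.52 + 12.204 = 102.724 mg/L·h
F = (AUC_ev/D_ev)/(AUC_iv/D_iv) = (102.724/10)/(343.8805/10) = 10.2724/34.38805 = 0.2987

F = 0.299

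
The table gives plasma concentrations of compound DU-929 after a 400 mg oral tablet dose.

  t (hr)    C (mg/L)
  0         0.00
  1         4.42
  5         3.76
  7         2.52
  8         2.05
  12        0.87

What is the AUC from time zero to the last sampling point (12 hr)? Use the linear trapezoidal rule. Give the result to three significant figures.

Trapezoidal AUC_0→12:
  [0→1]: (0.00+4.42)/2 × 1 = 2.21
  [1→5]: (4.42+3.76)/2 × 4 = 16.36
  [5→7]: (3.76+2.52)/2 × 2 = 6.28
  [7→8]: (2.52+2.05)/2 × 1 = 2.285
  [8→12]: (2.05+0.87)/2 × 4 = 5.84
  Sum = 32.975 mg/L·hr

AUC = 33.0 mg/L·hr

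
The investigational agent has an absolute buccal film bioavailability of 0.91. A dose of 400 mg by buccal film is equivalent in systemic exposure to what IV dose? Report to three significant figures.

D_iv = 364 mg

Systemic exposure from an extravascular dose = F × D_ev, so the equivalent IV dose is F × D_ev.
D_iv = F × D_ev = 0.91 × 400 = 364 mg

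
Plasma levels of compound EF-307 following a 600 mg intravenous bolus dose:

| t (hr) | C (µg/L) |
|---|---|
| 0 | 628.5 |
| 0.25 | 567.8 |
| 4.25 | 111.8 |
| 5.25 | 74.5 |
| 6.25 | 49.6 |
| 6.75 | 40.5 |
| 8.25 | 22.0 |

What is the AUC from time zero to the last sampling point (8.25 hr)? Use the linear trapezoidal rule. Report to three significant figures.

Trapezoidal AUC_0→8.25:
  [0→0.25]: (628.5+567.8)/2 × 0.25 = 149.5375
  [0.25→4.25]: (567.8+111.8)/2 × 4 = 1359.2
  [4.25→5.25]: (111.8+74.5)/2 × 1 = 93.15
  [5.25→6.25]: (74.5+49.6)/2 × 1 = 62.05
  [6.25→6.75]: (49.6+40.5)/2 × 0.5 = 22.525
  [6.75→8.25]: (40.5+22.0)/2 × 1.5 = 46.875
  Sum = 1733.3375 µg/L·hr

AUC = 1730 µg/L·hr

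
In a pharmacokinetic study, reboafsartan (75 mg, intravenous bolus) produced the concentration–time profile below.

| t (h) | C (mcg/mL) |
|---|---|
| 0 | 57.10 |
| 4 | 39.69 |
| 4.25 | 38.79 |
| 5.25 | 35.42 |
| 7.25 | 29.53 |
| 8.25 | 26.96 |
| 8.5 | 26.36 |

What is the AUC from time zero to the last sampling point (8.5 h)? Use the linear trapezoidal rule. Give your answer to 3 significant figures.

Trapezoidal AUC_0→8.5:
  [0→4]: (57.10+39.69)/2 × 4 = 193.58
  [4→4.25]: (39.69+38.79)/2 × 0.25 = 9.81
  [4.25→5.25]: (38.79+35.42)/2 × 1 = 37.105
  [5.25→7.25]: (35.42+29.53)/2 × 2 = 64.95
  [7.25→8.25]: (29.53+26.96)/2 × 1 = 28.245
  [8.25→8.5]: (26.96+26.36)/2 × 0.25 = 6.665
  Sum = 340.355 mcg/mL·h

AUC = 340 mcg/mL·h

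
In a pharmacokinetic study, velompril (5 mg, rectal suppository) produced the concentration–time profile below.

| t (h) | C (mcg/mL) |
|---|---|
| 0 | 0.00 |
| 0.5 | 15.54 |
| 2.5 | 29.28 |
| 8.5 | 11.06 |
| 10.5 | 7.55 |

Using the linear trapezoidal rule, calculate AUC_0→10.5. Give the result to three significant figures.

AUC = 188 mcg/mL·h

Trapezoidal AUC_0→10.5:
  [0→0.5]: (0.00+15.54)/2 × 0.5 = 3.885
  [0.5→2.5]: (15.54+29.28)/2 × 2 = 44.82
  [2.5→8.5]: (29.28+11.06)/2 × 6 = 121.02
  [8.5→10.5]: (11.06+7.55)/2 × 2 = 18.61
  Sum = 188.335 mcg/mL·h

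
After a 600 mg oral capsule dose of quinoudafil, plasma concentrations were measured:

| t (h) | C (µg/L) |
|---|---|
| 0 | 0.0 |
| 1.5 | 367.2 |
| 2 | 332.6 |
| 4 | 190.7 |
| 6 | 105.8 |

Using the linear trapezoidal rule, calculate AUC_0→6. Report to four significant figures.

AUC = 1270 µg/L·h

Trapezoidal AUC_0→6:
  [0→1.5]: (0.0+367.2)/2 × 1.5 = 275.4
  [1.5→2]: (367.2+332.6)/2 × 0.5 = 174.95
  [2→4]: (332.6+190.7)/2 × 2 = 523.3
  [4→6]: (190.7+105.8)/2 × 2 = 296.5
  Sum = 1270.15 µg/L·h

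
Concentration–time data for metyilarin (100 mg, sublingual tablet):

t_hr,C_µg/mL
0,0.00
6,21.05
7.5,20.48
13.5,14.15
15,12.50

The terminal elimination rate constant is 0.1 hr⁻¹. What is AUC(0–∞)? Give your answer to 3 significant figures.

Trapezoidal AUC_0→15:
  [0→6]: (0.00+21.05)/2 × 6 = 63.15
  [6→7.5]: (21.05+20.48)/2 × 1.5 = 31.1475
  [7.5→13.5]: (20.48+14.15)/2 × 6 = 103.89
  [13.5→15]: (14.15+12.50)/2 × 1.5 = 19.9875
  Sum = 218.175 µg/mL·hr
Extrapolated tail: C_last / k_e = 12.50 / 0.1 = 125.000
AUC_0→∞ = 218.175 + 125.000 = 343.175 µg/mL·hr

AUC = 343 µg/mL·hr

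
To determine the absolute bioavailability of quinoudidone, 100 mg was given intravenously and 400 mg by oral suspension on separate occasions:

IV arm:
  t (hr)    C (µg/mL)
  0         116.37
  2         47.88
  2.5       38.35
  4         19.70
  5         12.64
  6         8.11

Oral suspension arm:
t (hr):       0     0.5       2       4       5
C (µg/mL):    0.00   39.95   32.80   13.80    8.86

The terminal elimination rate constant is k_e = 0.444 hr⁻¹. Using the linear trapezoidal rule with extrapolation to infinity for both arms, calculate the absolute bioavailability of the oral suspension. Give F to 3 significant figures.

F = 0.130

Trapezoidal AUC_0→6 (IV):
  [0→2]: (116.37+47.88)/2 × 2 = 164.25
  [2→2.5]: (47.88+38.35)/2 × 0.5 = 21.5575
  [2.5→4]: (38.35+19.70)/2 × 1.5 = 43.5375
  [4→5]: (19.70+12.64)/2 × 1 = 16.17
  [5→6]: (12.64+8.11)/2 × 1 = 10.375
  Sum = 255.89 µg/mL·hr
IV tail: 8.11/0.444 = 18.266; AUC_iv,0→∞ = 255.89 + 18.266 = 274.156 µg/mL·hr
Trapezoidal AUC_0→5 (oral suspension):
  [0→0.5]: (0.00+39.95)/2 × 0.5 = 9.9875
  [0.5→2]: (39.95+32.80)/2 × 1.5 = 54.5625
  [2→4]: (32.80+13.80)/2 × 2 = 46.6
  [4→5]: (13.80+8.86)/2 × 1 = 11.33
  Sum = 122.48 µg/mL·hr
oral suspension tail: 8.86/0.444 = 19.955; AUC_ev,0→∞ = 122.48 + 19.955 = 142.435 µg/mL·hr
F = (AUC_ev/D_ev)/(AUC_iv/D_iv) = (142.435/400)/(274.156/100) = 0.3560875/2.74156 = 0.1299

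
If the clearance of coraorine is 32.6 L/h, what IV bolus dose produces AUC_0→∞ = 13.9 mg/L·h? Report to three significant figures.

Dose = 453 mg

Dose_iv = CL × AUC_0→∞
     = 32.6 × 13.9 = 453.14 mg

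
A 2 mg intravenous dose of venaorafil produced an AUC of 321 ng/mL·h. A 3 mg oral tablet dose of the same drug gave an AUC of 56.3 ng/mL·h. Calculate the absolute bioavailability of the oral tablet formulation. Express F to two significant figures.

F = (AUC_ev / D_ev) / (AUC_iv / D_iv)
  = (56.3/3) / (321/2)
  = 18.7667 / 160.5 = 0.1169

F = 0.12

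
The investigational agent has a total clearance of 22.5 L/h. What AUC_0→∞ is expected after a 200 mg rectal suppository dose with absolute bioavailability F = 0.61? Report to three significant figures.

AUC = 5.42 mg/L·h

AUC_0→∞ = F × Dose / CL
        = 0.61 × 200 / 22.5 = 5.42222 mg/L·h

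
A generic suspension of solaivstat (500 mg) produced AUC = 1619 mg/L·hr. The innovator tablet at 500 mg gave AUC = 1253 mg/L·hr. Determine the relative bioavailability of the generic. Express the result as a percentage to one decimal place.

F_rel = (AUC_test/D_test) / (AUC_ref/D_ref)
      = (1619/500) / (1253/500)
      = 3.238 / 2.506 = 1.2921 = 129.21%

F_rel = 129.2%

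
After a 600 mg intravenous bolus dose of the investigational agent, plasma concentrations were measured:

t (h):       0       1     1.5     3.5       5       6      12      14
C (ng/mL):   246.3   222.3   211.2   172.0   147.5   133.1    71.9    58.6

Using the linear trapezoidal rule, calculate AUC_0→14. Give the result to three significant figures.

Trapezoidal AUC_0→14:
  [0→1]: (246.3+222.3)/2 × 1 = 234.3
  [1→1.5]: (222.3+211.2)/2 × 0.5 = 108.375
  [1.5→3.5]: (211.2+172.0)/2 × 2 = 383.2
  [3.5→5]: (172.0+147.5)/2 × 1.5 = 239.625
  [5→6]: (147.5+133.1)/2 × 1 = 140.3
  [6→12]: (133.1+71.9)/2 × 6 = 615.0
  [12→14]: (71.9+58.6)/2 × 2 = 130.5
  Sum = 1851.3 ng/mL·h

AUC = 1850 ng/mL·h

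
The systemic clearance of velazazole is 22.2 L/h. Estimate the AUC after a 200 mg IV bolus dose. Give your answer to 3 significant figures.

AUC = 9.01 mg/L·h

AUC_0→∞ = Dose_iv / CL
        = 200 / 22.2 = 9.00901 mg/L·h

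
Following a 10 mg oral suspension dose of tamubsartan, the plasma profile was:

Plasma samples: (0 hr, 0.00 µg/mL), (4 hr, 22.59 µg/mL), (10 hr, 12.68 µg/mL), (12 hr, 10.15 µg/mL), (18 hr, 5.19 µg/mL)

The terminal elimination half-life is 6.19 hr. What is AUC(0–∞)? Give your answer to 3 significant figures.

AUC = 266 µg/mL·hr

Trapezoidal AUC_0→18:
  [0→4]: (0.00+22.59)/2 × 4 = 45.18
  [4→10]: (22.59+12.68)/2 × 6 = 105.81
  [10→12]: (12.68+10.15)/2 × 2 = 22.83
  [12→18]: (10.15+5.19)/2 × 6 = 46.02
  Sum = 219.84 µg/mL·hr
k_e = ln2 / t½ = 0.693147 / 6.19 = 0.1120 hr^-1
Extrapolated tail: C_last / k_e = 5.19 / 0.112 = 46.339
AUC_0→∞ = 219.84 + 46.339 = 266.179 µg/mL·hr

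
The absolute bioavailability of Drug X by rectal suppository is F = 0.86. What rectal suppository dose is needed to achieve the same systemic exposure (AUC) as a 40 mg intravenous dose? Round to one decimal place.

D_rectal = 46.5 mg

For equal systemic exposure: F × D_ev = D_iv
D_ev = D_iv / F = 40 / 0.86 = 46.5116 mg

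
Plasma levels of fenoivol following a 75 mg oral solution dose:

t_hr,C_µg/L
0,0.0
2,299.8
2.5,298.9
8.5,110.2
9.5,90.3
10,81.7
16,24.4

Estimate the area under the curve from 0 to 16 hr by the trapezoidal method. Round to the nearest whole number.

AUC = 2138 µg/L·hr

Trapezoidal AUC_0→16:
  [0→2]: (0.0+299.8)/2 × 2 = 299.8
  [2→2.5]: (299.8+298.9)/2 × 0.5 = 149.675
  [2.5→8.5]: (298.9+110.2)/2 × 6 = 1227.3
  [8.5→9.5]: (110.2+90.3)/2 × 1 = 100.25
  [9.5→10]: (90.3+81.7)/2 × 0.5 = 43.0
  [10→16]: (81.7+24.4)/2 × 6 = 318.3
  Sum = 2138.325 µg/L·hr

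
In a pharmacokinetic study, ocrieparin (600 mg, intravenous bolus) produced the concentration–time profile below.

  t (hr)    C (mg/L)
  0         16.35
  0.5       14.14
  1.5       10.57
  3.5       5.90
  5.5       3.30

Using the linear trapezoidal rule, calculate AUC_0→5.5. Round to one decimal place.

AUC = 45.6 mg/L·hr

Trapezoidal AUC_0→5.5:
  [0→0.5]: (16.35+14.14)/2 × 0.5 = 7.6225
  [0.5→1.5]: (14.14+10.57)/2 × 1 = 12.355
  [1.5→3.5]: (10.57+5.90)/2 × 2 = 16.47
  [3.5→5.5]: (5.90+3.30)/2 × 2 = 9.2
  Sum = 45.6475 mg/L·hr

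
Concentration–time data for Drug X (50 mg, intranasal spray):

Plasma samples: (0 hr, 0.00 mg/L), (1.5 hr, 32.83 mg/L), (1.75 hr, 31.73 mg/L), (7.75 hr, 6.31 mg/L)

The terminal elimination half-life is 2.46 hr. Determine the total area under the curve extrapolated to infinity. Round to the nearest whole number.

Trapezoidal AUC_0→7.75:
  [0→1.5]: (0.00+32.83)/2 × 1.5 = 24.6225
  [1.5→1.75]: (32.83+31.73)/2 × 0.25 = 8.07
  [1.75→7.75]: (31.73+6.31)/2 × 6 = 114.12
  Sum = 146.8125 mg/L·hr
k_e = ln2 / t½ = 0.693147 / 2.46 = 0.2818 hr^-1
Extrapolated tail: C_last / k_e = 6.31 / 0.2818 = 22.392
AUC_0→∞ = 146.8125 + 22.392 = 169.2045 mg/L·hr

AUC = 169 mg/L·hr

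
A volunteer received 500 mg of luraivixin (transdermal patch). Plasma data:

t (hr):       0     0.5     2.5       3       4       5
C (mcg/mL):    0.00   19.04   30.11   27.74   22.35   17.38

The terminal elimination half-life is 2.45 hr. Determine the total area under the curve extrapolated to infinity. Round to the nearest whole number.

Trapezoidal AUC_0→5:
  [0→0.5]: (0.00+19.04)/2 × 0.5 = 4.76
  [0.5→2.5]: (19.04+30.11)/2 × 2 = 49.15
  [2.5→3]: (30.11+27.74)/2 × 0.5 = 14.4625
  [3→4]: (27.74+22.35)/2 × 1 = 25.045
  [4→5]: (22.35+17.38)/2 × 1 = 19.865
  Sum = 113.2825 mcg/mL·hr
k_e = ln2 / t½ = 0.693147 / 2.45 = 0.2829 hr^-1
Extrapolated tail: C_last / k_e = 17.38 / 0.2829 = 61.435
AUC_0→∞ = 113.2825 + 61.435 = 174.7175 mcg/mL·hr

AUC = 175 mcg/mL·hr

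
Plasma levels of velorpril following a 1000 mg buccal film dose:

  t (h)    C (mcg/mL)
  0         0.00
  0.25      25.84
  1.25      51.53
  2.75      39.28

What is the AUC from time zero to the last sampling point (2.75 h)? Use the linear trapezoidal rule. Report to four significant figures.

Trapezoidal AUC_0→2.75:
  [0→0.25]: (0.00+25.84)/2 × 0.25 = 3.23
  [0.25→1.25]: (25.84+51.53)/2 × 1 = 38.685
  [1.25→2.75]: (51.53+39.28)/2 × 1.5 = 68.1075
  Sum = 110.0225 mcg/mL·h

AUC = 110.0 mcg/mL·h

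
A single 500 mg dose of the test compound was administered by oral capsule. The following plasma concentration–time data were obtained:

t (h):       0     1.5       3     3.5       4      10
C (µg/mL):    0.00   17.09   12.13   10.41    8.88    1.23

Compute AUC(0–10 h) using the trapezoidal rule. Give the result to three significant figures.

Trapezoidal AUC_0→10:
  [0→1.5]: (0.00+17.09)/2 × 1.5 = 12.8175
  [1.5→3]: (17.09+12.13)/2 × 1.5 = 21.915
  [3→3.5]: (12.13+10.41)/2 × 0.5 = 5.635
  [3.5→4]: (10.41+8.88)/2 × 0.5 = 4.8225
  [4→10]: (8.88+1.23)/2 × 6 = 30.33
  Sum = 75.52 µg/mL·h

AUC = 75.5 µg/mL·h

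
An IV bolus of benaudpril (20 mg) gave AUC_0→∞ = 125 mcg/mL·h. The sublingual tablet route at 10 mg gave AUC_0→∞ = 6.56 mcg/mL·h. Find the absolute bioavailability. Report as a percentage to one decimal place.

F = 10.5%

F = (AUC_ev / D_ev) / (AUC_iv / D_iv)
  = (6.56/10) / (125/20)
  = 0.656 / 6.25 = 0.1050
  = 10.50%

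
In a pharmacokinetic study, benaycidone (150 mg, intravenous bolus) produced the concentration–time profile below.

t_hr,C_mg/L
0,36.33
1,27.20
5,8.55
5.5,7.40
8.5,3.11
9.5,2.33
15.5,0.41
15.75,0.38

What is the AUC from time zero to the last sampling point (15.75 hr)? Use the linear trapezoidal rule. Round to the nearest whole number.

AUC = 134 mg/L·hr

Trapezoidal AUC_0→15.75:
  [0→1]: (36.33+27.20)/2 × 1 = 31.765
  [1→5]: (27.20+8.55)/2 × 4 = 71.5
  [5→5.5]: (8.55+7.40)/2 × 0.5 = 3.9875
  [5.5→8.5]: (7.40+3.11)/2 × 3 = 15.765
  [8.5→9.5]: (3.11+2.33)/2 × 1 = 2.72
  [9.5→15.5]: (2.33+0.41)/2 × 6 = 8.22
  [15.5→15.75]: (0.41+0.38)/2 × 0.25 = 0.09875
  Sum = 134.05625 mg/L·hr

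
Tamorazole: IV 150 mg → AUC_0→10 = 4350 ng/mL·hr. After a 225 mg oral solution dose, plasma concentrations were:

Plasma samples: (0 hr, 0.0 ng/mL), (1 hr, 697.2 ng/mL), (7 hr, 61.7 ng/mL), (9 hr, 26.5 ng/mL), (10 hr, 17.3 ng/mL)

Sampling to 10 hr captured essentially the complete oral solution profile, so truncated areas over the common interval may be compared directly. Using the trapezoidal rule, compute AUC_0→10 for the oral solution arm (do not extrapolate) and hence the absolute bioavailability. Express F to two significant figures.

Trapezoidal AUC_0→10 (oral solution):
  [0→1]: (0.0+697.2)/2 × 1 = 348.6
  [1→7]: (697.2+61.7)/2 × 6 = 2276.7
  [7→9]: (61.7+26.5)/2 × 2 = 88.2
  [9→10]: (26.5+17.3)/2 × 1 = 21.9
  Sum = 2735.4 ng/mL·hr
F = (AUC_ev/D_ev)/(AUC_iv/D_iv) = (2735.4/225)/(4350/150) = 12.1573/29 = 0.4192

F = 0.42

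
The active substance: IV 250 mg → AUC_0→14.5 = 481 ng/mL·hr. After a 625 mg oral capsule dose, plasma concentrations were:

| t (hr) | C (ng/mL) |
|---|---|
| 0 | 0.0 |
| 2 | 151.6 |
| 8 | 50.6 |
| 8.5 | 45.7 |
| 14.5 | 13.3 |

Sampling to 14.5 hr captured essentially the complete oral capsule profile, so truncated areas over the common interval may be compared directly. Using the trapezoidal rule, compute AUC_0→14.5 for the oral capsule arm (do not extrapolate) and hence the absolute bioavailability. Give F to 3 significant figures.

F = 0.798

Trapezoidal AUC_0→14.5 (oral capsule):
  [0→2]: (0.0+151.6)/2 × 2 = 151.6
  [2→8]: (151.6+50.6)/2 × 6 = 606.6
  [8→8.5]: (50.6+45.7)/2 × 0.5 = 24.075
  [8.5→14.5]: (45.7+13.3)/2 × 6 = 177.0
  Sum = 959.275 ng/mL·hr
F = (AUC_ev/D_ev)/(AUC_iv/D_iv) = (959.275/625)/(481/250) = 1.53484/1.924 = 0.7977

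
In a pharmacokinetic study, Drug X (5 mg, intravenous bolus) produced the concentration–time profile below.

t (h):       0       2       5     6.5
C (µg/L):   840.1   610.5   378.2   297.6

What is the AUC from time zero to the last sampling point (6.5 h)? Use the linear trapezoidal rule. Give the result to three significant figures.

AUC = 3440 µg/L·h

Trapezoidal AUC_0→6.5:
  [0→2]: (840.1+610.5)/2 × 2 = 1450.6
  [2→5]: (610.5+378.2)/2 × 3 = 1483.05
  [5→6.5]: (378.2+297.6)/2 × 1.5 = 506.85
  Sum = 3440.5 µg/L·h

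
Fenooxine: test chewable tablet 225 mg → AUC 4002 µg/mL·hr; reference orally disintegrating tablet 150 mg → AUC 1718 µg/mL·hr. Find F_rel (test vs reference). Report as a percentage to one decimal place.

F_rel = (AUC_test/D_test) / (AUC_ref/D_ref)
      = (4002/225) / (1718/150)
      = 17.7867 / 11.4533 = 1.5530 = 155.30%

F_rel = 155.3%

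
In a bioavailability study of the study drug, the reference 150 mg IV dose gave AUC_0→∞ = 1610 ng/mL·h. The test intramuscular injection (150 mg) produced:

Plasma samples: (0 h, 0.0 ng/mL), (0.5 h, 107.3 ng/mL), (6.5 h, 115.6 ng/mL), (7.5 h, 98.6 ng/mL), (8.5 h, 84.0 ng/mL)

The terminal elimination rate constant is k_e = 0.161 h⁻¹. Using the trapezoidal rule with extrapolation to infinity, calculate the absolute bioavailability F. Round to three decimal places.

Trapezoidal AUC_0→8.5 (intramuscular injection):
  [0→0.5]: (0.0+107.3)/2 × 0.5 = 26.825
  [0.5→6.5]: (107.3+115.6)/2 × 6 = 668.7
  [6.5→7.5]: (115.6+98.6)/2 × 1 = 107.1
  [7.5→8.5]: (98.6+84.0)/2 × 1 = 91.3
  Sum = 893.925 ng/mL·h
Tail: C_last/k_e = 84.0/0.161 = 521.739
AUC_0→∞ (intramuscular injection) = 893.925 + 521.739 = 1415.664 ng/mL·h
F = (AUC_ev/D_ev)/(AUC_iv/D_iv) = (1415.664/150)/(1610/150) = 9.43776/10.7333 = 0.8793

F = 0.879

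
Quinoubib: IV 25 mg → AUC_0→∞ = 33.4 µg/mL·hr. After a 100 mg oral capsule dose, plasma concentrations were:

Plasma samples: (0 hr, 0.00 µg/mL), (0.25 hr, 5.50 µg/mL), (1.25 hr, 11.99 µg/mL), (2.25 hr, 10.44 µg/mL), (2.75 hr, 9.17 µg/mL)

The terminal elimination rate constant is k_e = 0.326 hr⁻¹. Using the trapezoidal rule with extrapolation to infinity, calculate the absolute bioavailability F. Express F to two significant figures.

F = 0.40

Trapezoidal AUC_0→2.75 (oral capsule):
  [0→0.25]: (0.00+5.50)/2 × 0.25 = 0.6875
  [0.25→1.25]: (5.50+11.99)/2 × 1 = 8.745
  [1.25→2.25]: (11.99+10.44)/2 × 1 = 11.215
  [2.25→2.75]: (10.44+9.17)/2 × 0.5 = 4.9025
  Sum = 25.55 µg/mL·hr
Tail: C_last/k_e = 9.17/0.326 = 28.129
AUC_0→∞ (oral capsule) = 25.55 + 28.129 = 53.679 µg/mL·hr
F = (AUC_ev/D_ev)/(AUC_iv/D_iv) = (53.679/100)/(33.4/25) = 0.53679/1.336 = 0.4018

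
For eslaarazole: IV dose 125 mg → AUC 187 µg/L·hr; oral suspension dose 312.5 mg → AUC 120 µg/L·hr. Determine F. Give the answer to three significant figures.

F = (AUC_ev / D_ev) / (AUC_iv / D_iv)
  = (120/312.5) / (187/125)
  = 0.384 / 1.496 = 0.2567

F = 0.257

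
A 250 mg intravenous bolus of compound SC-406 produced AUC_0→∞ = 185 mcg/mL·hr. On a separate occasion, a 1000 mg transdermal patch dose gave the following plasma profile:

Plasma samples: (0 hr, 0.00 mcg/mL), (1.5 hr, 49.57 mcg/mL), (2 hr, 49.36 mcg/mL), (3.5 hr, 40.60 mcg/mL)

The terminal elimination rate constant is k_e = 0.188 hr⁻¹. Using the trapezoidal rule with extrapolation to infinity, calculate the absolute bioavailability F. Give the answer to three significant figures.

Trapezoidal AUC_0→3.5 (transdermal patch):
  [0→1.5]: (0.00+49.57)/2 × 1.5 = 37.1775
  [1.5→2]: (49.57+49.36)/2 × 0.5 = 24.7325
  [2→3.5]: (49.36+40.60)/2 × 1.5 = 67.47
  Sum = 129.38 mcg/mL·hr
Tail: C_last/k_e = 40.60/0.188 = 215.957
AUC_0→∞ (transdermal patch) = 129.38 + 215.957 = 345.337 mcg/mL·hr
F = (AUC_ev/D_ev)/(AUC_iv/D_iv) = (345.337/1000)/(185/250) = 0.345337/0.74 = 0.4667

F = 0.467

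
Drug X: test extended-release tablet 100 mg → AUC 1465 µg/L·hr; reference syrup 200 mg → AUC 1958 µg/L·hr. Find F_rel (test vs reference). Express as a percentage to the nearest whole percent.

F_rel = 150%

F_rel = (AUC_test/D_test) / (AUC_ref/D_ref)
      = (1465/100) / (1958/200)
      = 14.65 / 9.79 = 1.4964 = 149.64%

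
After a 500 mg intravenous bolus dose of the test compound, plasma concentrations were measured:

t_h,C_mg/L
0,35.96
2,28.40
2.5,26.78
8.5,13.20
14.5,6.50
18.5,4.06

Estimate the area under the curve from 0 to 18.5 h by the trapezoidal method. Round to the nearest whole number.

Trapezoidal AUC_0→18.5:
  [0→2]: (35.96+28.40)/2 × 2 = 64.36
  [2→2.5]: (28.40+26.78)/2 × 0.5 = 13.795
  [2.5→8.5]: (26.78+13.20)/2 × 6 = 119.94
  [8.5→14.5]: (13.20+6.50)/2 × 6 = 59.1
  [14.5→18.5]: (6.50+4.06)/2 × 4 = 21.12
  Sum = 278.315 mg/L·h

AUC = 278 mg/L·h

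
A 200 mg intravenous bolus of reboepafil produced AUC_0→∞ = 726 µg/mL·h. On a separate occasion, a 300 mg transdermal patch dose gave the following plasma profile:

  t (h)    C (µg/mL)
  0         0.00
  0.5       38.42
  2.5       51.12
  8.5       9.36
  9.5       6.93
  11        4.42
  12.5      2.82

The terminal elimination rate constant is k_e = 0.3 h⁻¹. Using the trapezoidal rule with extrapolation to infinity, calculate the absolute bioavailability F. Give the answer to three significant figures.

Trapezoidal AUC_0→12.5 (transdermal patch):
  [0→0.5]: (0.00+38.42)/2 × 0.5 = 9.605
  [0.5→2.5]: (38.42+51.12)/2 × 2 = 89.54
  [2.5→8.5]: (51.12+9.36)/2 × 6 = 181.44
  [8.5→9.5]: (9.36+6.93)/2 × 1 = 8.145
  [9.5→11]: (6.93+4.42)/2 × 1.5 = 8.5125
  [11→12.5]: (4.42+2.82)/2 × 1.5 = 5.43
  Sum = 302.6725 µg/mL·h
Tail: C_last/k_e = 2.82/0.3 = 9.400
AUC_0→∞ (transdermal patch) = 302.6725 + 9.400 = 312.0725 µg/mL·h
F = (AUC_ev/D_ev)/(AUC_iv/D_iv) = (312.0725/300)/(726/200) = 1.04024/3.63 = 0.2866

F = 0.287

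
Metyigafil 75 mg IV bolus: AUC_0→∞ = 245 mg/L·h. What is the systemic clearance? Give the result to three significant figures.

CL = 0.306 L/h

CL = Dose_iv / AUC_0→∞
   = 75 / 245 = 0.306122 L/h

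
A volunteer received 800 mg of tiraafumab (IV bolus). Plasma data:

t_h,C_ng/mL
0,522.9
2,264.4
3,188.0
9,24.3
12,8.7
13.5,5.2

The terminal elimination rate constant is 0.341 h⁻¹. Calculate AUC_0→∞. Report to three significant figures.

Trapezoidal AUC_0→13.5:
  [0→2]: (522.9+264.4)/2 × 2 = 787.3
  [2→3]: (264.4+188.0)/2 × 1 = 226.2
  [3→9]: (188.0+24.3)/2 × 6 = 636.9
  [9→12]: (24.3+8.7)/2 × 3 = 49.5
  [12→13.5]: (8.7+5.2)/2 × 1.5 = 10.425
  Sum = 1710.325 ng/mL·h
Extrapolated tail: C_last / k_e = 5.2 / 0.341 = 15.249
AUC_0→∞ = 1710.325 + 15.249 = 1725.574 ng/mL·h

AUC = 1730 ng/mL·h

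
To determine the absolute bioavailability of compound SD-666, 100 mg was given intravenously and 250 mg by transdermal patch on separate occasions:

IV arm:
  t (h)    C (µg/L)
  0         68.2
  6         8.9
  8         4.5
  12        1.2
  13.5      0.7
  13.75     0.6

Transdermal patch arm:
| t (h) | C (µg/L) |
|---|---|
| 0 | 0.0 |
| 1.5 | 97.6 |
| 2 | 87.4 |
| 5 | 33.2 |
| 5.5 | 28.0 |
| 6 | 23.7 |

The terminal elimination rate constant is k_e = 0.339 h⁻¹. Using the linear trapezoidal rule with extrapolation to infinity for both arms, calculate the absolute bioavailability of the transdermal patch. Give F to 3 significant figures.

Trapezoidal AUC_0→13.75 (IV):
  [0→6]: (68.2+8.9)/2 × 6 = 231.3
  [6→8]: (8.9+4.5)/2 × 2 = 13.4
  [8→12]: (4.5+1.2)/2 × 4 = 11.4
  [12→13.5]: (1.2+0.7)/2 × 1.5 = 1.425
  [13.5→13.75]: (0.7+0.6)/2 × 0.25 = 0.1625
  Sum = 257.6875 µg/L·h
IV tail: 0.6/0.339 = 1.770; AUC_iv,0→∞ = 257.6875 + 1.770 = 259.4575 µg/L·h
Trapezoidal AUC_0→6 (transdermal patch):
  [0→1.5]: (0.0+97.6)/2 × 1.5 = 73.2
  [1.5→2]: (97.6+87.4)/2 × 0.5 = 46.25
  [2→5]: (87.4+33.2)/2 × 3 = 180.9
  [5→5.5]: (33.2+28.0)/2 × 0.5 = 15.3
  [5.5→6]: (28.0+23.7)/2 × 0.5 = 12.925
  Sum = 328.575 µg/L·h
transdermal patch tail: 23.7/0.339 = 69.912; AUC_ev,0→∞ = 328.575 + 69.912 = 398.487 µg/L·h
F = (AUC_ev/D_ev)/(AUC_iv/D_iv) = (398.487/250)/(259.4575/100) = 1.593948/2.594575 = 0.6143

F = 0.614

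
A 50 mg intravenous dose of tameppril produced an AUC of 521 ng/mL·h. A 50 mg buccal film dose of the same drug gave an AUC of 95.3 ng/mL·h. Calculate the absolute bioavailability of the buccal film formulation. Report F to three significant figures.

F = (AUC_ev / D_ev) / (AUC_iv / D_iv)
  = (95.3/50) / (521/50)
  = 1.906 / 10.42 = 0.1829

F = 0.183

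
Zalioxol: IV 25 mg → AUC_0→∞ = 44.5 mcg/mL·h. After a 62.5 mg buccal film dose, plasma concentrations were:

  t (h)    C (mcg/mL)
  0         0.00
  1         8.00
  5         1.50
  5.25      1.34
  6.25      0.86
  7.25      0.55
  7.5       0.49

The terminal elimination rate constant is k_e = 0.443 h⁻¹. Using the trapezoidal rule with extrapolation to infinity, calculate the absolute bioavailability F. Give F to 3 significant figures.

F = 0.237

Trapezoidal AUC_0→7.5 (buccal film):
  [0→1]: (0.00+8.00)/2 × 1 = 4.0
  [1→5]: (8.00+1.50)/2 × 4 = 19.0
  [5→5.25]: (1.50+1.34)/2 × 0.25 = 0.355
  [5.25→6.25]: (1.34+0.86)/2 × 1 = 1.1
  [6.25→7.25]: (0.86+0.55)/2 × 1 = 0.705
  [7.25→7.5]: (0.55+0.49)/2 × 0.25 = 0.13
  Sum = 25.29 mcg/mL·h
Tail: C_last/k_e = 0.49/0.443 = 1.106
AUC_0→∞ (buccal film) = 25.29 + 1.106 = 26.396 mcg/mL·h
F = (AUC_ev/D_ev)/(AUC_iv/D_iv) = (26.396/62.5)/(44.5/25) = 0.422336/1.78 = 0.2373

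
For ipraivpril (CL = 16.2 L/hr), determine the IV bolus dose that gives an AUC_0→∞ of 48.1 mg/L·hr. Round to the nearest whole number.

Dose = 779 mg

Dose_iv = CL × AUC_0→∞
     = 16.2 × 48.1 = 779.22 mg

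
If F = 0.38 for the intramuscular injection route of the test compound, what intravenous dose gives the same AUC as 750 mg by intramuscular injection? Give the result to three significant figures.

Systemic exposure from an extravascular dose = F × D_ev, so the equivalent IV dose is F × D_ev.
D_iv = F × D_ev = 0.38 × 750 = 285 mg

D_iv = 285 mg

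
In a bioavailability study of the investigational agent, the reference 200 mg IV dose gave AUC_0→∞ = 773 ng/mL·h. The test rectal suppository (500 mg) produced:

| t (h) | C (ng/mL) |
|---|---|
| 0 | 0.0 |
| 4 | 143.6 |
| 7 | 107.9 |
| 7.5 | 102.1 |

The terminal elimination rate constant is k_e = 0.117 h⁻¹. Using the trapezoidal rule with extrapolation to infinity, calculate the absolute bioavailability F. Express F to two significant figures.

F = 0.82

Trapezoidal AUC_0→7.5 (rectal suppository):
  [0→4]: (0.0+143.6)/2 × 4 = 287.2
  [4→7]: (143.6+107.9)/2 × 3 = 377.25
  [7→7.5]: (107.9+102.1)/2 × 0.5 = 52.5
  Sum = 716.95 ng/mL·h
Tail: C_last/k_e = 102.1/0.117 = 872.650
AUC_0→∞ (rectal suppository) = 716.95 + 872.650 = 1589.6 ng/mL·h
F = (AUC_ev/D_ev)/(AUC_iv/D_iv) = (1589.6/500)/(773/200) = 3.1792/3.865 = 0.8226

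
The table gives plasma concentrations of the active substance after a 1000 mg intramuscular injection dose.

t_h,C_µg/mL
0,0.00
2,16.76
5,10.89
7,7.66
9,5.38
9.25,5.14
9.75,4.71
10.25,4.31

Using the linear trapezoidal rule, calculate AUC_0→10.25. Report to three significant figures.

AUC = 95.9 µg/mL·h

Trapezoidal AUC_0→10.25:
  [0→2]: (0.00+16.76)/2 × 2 = 16.76
  [2→5]: (16.76+10.89)/2 × 3 = 41.475
  [5→7]: (10.89+7.66)/2 × 2 = 18.55
  [7→9]: (7.66+5.38)/2 × 2 = 13.04
  [9→9.25]: (5.38+5.14)/2 × 0.25 = 1.315
  [9.25→9.75]: (5.14+4.71)/2 × 0.5 = 2.4625
  [9.75→10.25]: (4.71+4.31)/2 × 0.5 = 2.255
  Sum = 95.8575 µg/mL·h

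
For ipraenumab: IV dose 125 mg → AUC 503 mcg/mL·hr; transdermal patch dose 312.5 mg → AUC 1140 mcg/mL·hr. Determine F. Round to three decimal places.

F = (AUC_ev / D_ev) / (AUC_iv / D_iv)
  = (1140/312.5) / (503/125)
  = 3.648 / 4.024 = 0.9066

F = 0.907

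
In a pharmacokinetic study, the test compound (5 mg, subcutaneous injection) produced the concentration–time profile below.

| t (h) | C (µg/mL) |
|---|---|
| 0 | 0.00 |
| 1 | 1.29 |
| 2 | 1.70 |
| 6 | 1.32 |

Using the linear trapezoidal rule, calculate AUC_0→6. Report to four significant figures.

AUC = 8.180 µg/mL·h

Trapezoidal AUC_0→6:
  [0→1]: (0.00+1.29)/2 × 1 = 0.645
  [1→2]: (1.29+1.70)/2 × 1 = 1.495
  [2→6]: (1.70+1.32)/2 × 4 = 6.04
  Sum = 8.18 µg/mL·h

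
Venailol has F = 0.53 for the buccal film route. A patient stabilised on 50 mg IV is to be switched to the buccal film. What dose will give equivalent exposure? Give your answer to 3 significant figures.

For equal systemic exposure: F × D_ev = D_iv
D_ev = D_iv / F = 50 / 0.53 = 94.3396 mg

D_buccal = 94.3 mg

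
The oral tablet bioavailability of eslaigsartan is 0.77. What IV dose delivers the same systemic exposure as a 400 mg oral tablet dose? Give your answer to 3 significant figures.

Systemic exposure from an extravascular dose = F × D_ev, so the equivalent IV dose is F × D_ev.
D_iv = F × D_ev = 0.77 × 400 = 308 mg

D_iv = 308 mg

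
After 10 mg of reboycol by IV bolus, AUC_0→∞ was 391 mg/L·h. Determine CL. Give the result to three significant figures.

CL = Dose_iv / AUC_0→∞
   = 10 / 391 = 0.0255754 L/h

CL = 0.0256 L/h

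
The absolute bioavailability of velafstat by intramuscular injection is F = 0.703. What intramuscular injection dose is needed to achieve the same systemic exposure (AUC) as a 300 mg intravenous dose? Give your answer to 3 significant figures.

For equal systemic exposure: F × D_ev = D_iv
D_ev = D_iv / F = 300 / 0.703 = 426.743 mg

D_intramuscular = 427 mg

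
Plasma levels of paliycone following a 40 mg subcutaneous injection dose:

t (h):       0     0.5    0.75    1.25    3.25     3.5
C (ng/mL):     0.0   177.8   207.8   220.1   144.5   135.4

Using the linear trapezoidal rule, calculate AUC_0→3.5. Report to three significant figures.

Trapezoidal AUC_0→3.5:
  [0→0.5]: (0.0+177.8)/2 × 0.5 = 44.45
  [0.5→0.75]: (177.8+207.8)/2 × 0.25 = 48.2
  [0.75→1.25]: (207.8+220.1)/2 × 0.5 = 106.975
  [1.25→3.25]: (220.1+144.5)/2 × 2 = 364.6
  [3.25→3.5]: (144.5+135.4)/2 × 0.25 = 34.9875
  Sum = 599.2125 ng/mL·h

AUC = 599 ng/mL·h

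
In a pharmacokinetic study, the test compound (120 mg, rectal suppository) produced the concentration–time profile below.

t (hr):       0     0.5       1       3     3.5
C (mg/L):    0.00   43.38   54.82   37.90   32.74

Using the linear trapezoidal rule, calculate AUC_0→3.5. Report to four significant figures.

AUC = 145.8 mg/L·hr

Trapezoidal AUC_0→3.5:
  [0→0.5]: (0.00+43.38)/2 × 0.5 = 10.845
  [0.5→1]: (43.38+54.82)/2 × 0.5 = 24.55
  [1→3]: (54.82+37.90)/2 × 2 = 92.72
  [3→3.5]: (37.90+32.74)/2 × 0.5 = 17.66
  Sum = 145.775 mg/L·hr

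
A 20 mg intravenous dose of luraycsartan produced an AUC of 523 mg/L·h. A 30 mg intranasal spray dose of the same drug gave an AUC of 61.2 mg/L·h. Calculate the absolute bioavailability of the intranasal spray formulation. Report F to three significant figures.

F = (AUC_ev / D_ev) / (AUC_iv / D_iv)
  = (61.2/30) / (523/20)
  = 2.04 / 26.15 = 0.0780

F = 0.0780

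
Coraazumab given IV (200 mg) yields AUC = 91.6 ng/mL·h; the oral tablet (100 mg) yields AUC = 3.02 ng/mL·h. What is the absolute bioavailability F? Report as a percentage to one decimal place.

F = 6.6%

F = (AUC_ev / D_ev) / (AUC_iv / D_iv)
  = (3.02/100) / (91.6/200)
  = 0.0302 / 0.458 = 0.0659
  = 6.59%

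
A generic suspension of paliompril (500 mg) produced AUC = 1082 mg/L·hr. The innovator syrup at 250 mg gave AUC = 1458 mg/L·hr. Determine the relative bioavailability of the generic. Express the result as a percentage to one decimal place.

F_rel = (AUC_test/D_test) / (AUC_ref/D_ref)
      = (1082/500) / (1458/250)
      = 2.164 / 5.832 = 0.3711 = 37.11%

F_rel = 37.1%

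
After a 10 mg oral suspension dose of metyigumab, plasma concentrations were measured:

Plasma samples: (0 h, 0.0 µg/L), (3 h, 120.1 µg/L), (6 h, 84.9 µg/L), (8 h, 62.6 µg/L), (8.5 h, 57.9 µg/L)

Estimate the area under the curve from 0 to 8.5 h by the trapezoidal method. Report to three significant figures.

AUC = 665 µg/L·h

Trapezoidal AUC_0→8.5:
  [0→3]: (0.0+120.1)/2 × 3 = 180.15
  [3→6]: (120.1+84.9)/2 × 3 = 307.5
  [6→8]: (84.9+62.6)/2 × 2 = 147.5
  [8→8.5]: (62.6+57.9)/2 × 0.5 = 30.125
  Sum = 665.275 µg/L·h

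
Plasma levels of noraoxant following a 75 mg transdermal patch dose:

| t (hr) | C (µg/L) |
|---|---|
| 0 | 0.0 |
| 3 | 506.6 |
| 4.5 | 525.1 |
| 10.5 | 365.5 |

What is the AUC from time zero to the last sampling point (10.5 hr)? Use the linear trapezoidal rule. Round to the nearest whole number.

Trapezoidal AUC_0→10.5:
  [0→3]: (0.0+506.6)/2 × 3 = 759.9
  [3→4.5]: (506.6+525.1)/2 × 1.5 = 773.775
  [4.5→10.5]: (525.1+365.5)/2 × 6 = 2671.8
  Sum = 4205.475 µg/L·hr

AUC = 4205 µg/L·hr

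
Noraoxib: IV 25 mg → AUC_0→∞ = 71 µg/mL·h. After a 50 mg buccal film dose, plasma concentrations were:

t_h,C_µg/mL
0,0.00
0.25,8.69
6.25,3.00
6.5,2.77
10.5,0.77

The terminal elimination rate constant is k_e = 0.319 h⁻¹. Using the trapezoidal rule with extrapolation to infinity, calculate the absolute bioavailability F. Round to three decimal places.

Trapezoidal AUC_0→10.5 (buccal film):
  [0→0.25]: (0.00+8.69)/2 × 0.25 = 1.08625
  [0.25→6.25]: (8.69+3.00)/2 × 6 = 35.07
  [6.25→6.5]: (3.00+2.77)/2 × 0.25 = 0.72125
  [6.5→10.5]: (2.77+0.77)/2 × 4 = 7.08
  Sum = 43.9575 µg/mL·h
Tail: C_last/k_e = 0.77/0.319 = 2.414
AUC_0→∞ (buccal film) = 43.9575 + 2.414 = 46.3715 µg/mL·h
F = (AUC_ev/D_ev)/(AUC_iv/D_iv) = (46.3715/50)/(71/25) = 0.92743/2.84 = 0.3266

F = 0.327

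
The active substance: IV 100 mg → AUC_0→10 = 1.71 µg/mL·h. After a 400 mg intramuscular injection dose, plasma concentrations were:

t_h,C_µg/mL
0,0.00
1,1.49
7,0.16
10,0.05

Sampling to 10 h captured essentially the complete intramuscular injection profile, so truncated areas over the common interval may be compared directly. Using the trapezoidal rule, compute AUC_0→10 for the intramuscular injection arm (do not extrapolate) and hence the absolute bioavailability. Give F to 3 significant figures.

Trapezoidal AUC_0→10 (intramuscular injection):
  [0→1]: (0.00+1.49)/2 × 1 = 0.745
  [1→7]: (1.49+0.16)/2 × 6 = 4.95
  [7→10]: (0.16+0.05)/2 × 3 = 0.315
  Sum = 6.01 µg/mL·h
F = (AUC_ev/D_ev)/(AUC_iv/D_iv) = (6.01/400)/(1.71/100) = 0.015025/0.0171 = 0.8787

F = 0.879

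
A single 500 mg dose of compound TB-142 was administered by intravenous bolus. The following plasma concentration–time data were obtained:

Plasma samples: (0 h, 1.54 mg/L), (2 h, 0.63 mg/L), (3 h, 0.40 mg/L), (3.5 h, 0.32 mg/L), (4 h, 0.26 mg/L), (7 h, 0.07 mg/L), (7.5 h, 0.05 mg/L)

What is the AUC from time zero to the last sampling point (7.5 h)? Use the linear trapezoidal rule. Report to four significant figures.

Trapezoidal AUC_0→7.5:
  [0→2]: (1.54+0.63)/2 × 2 = 2.17
  [2→3]: (0.63+0.40)/2 × 1 = 0.515
  [3→3.5]: (0.40+0.32)/2 × 0.5 = 0.18
  [3.5→4]: (0.32+0.26)/2 × 0.5 = 0.145
  [4→7]: (0.26+0.07)/2 × 3 = 0.495
  [7→7.5]: (0.07+0.05)/2 × 0.5 = 0.03
  Sum = 3.535 mg/L·h

AUC = 3.535 mg/L·h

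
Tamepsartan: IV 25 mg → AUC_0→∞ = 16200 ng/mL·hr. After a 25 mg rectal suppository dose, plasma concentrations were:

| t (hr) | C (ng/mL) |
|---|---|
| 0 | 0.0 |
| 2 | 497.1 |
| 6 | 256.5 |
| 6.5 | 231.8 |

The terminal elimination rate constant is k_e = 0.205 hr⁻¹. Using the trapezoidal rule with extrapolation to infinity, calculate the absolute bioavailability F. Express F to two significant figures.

Trapezoidal AUC_0→6.5 (rectal suppository):
  [0→2]: (0.0+497.1)/2 × 2 = 497.1
  [2→6]: (497.1+256.5)/2 × 4 = 1507.2
  [6→6.5]: (256.5+231.8)/2 × 0.5 = 122.075
  Sum = 2126.375 ng/mL·hr
Tail: C_last/k_e = 231.8/0.205 = 1130.732
AUC_0→∞ (rectal suppository) = 2126.375 + 1130.732 = 3257.107 ng/mL·hr
F = (AUC_ev/D_ev)/(AUC_iv/D_iv) = (3257.107/25)/(16200/25) = 130.28428/648 = 0.2011

F = 0.20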